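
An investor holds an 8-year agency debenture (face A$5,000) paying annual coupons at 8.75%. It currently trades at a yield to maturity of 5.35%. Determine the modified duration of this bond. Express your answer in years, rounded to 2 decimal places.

5.95 years

Periodic yield y = 0.0535. First find Macaulay duration:
  t   CF        PV=CF/(1+0.0535)^t    t·PV
  1       437.50       415.2824       415.2824
  2       437.50       394.1931       788.3861
  3       437.50       374.1747     1,122.5241
  4       437.50       355.1730     1,420.6918
  5       437.50       337.1362     1,685.6809
  6       437.50       320.0154     1,920.0921
  7       437.50       303.7640     2,126.3479
  8     5,437.50     3,583.6282    28,669.0259
  Σ                  6,083.3669    38,148.0313
P = 6,083.3669; Macaulay duration = 38,148.0313 / 6,083.3669 = 6.27087 years.
Modified duration = D_Mac / (1 + y) = 6.27087 / 1.0535 = 5.95242 years.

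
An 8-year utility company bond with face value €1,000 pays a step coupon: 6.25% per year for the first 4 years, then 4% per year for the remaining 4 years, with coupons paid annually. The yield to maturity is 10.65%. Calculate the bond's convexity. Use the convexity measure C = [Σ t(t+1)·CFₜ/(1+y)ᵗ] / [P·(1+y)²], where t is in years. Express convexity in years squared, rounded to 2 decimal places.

With y = 0.1065:
  t   CF        PV=CF/(1+0.1065)^t    t·PV        t(t+1)·PV
  1        62.50        56.4844        56.4844         112.9688
  2        62.50        51.0478       102.0956         306.2869
  3        62.50        46.1345       138.4035         553.6139
  4        62.50        41.6941       166.7763         833.8815
  5        40.00        24.1159       120.5793         723.4760
  6        40.00        21.7947       130.7684         915.3786
  7        40.00        19.6970       137.8790       1,103.0319
  8     1,040.00       462.8305     3,702.6442      33,323.7977
  Σ                    723.7989     4,555.6307      37,872.4355
P = 723.7989.
Convexity = Σ t(t+1)·PV / [P·(1+y)²] = 37,872.4355 / (723.7989 × 1.224342) = 42.73685.

42.74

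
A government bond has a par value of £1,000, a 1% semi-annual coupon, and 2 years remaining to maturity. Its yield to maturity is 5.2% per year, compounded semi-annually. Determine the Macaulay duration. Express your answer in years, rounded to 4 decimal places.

1.9844 years

Periodic yield y = 0.026. Discount each cash flow and weight by its period:
  t   CF        PV=CF/(1+0.026)^t    t·PV
  1         5.00         4.8733         4.8733
  2         5.00         4.7498         9.4996
  3         5.00         4.6294        13.8883
  4     1,005.00       906.9360     3,627.7438
  Σ                    921.1885     3,656.0050
Price P = Σ PV = 921.1885.
Macaulay duration = Σ(t·PV) / P = 3,656.0050 / 921.1885 = 3.96879 half-year periods.
In years: 3.96879 / 2 = 1.98440 years.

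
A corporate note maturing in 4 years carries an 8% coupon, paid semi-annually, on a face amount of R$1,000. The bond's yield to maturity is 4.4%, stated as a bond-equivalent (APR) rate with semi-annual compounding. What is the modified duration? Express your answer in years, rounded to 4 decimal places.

3.4596 years

Periodic yield y = 0.022. First find Macaulay duration:
  t   CF        PV=CF/(1+0.022)^t    t·PV
  1        40.00        39.1389        39.1389
  2        40.00        38.2964        76.5928
  3        40.00        37.4720       112.4161
  4        40.00        36.6654       146.6616
  5        40.00        35.8761       179.3806
  6        40.00        35.1038       210.6230
  7        40.00        34.3482       240.4373
  8     1,040.00       873.8284     6,990.6275
  Σ                  1,130.7294     7,995.8779
P = 1,130.7294; Macaulay duration = 7,995.8779 / 1,130.7294 = 7.07143 half-year periods = 3.53572 years.
Modified duration = D_Mac / (1 + y) = 3.53572 / 1.022 = 3.45961 years.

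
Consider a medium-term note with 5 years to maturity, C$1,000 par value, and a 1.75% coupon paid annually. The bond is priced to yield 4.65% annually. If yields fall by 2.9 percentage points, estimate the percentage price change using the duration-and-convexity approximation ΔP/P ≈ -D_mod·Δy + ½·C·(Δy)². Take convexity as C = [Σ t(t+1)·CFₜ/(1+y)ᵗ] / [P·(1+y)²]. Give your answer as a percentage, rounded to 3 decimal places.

With y = 0.0465:
  t   CF        PV=CF/(1+0.0465)^t    t·PV        t(t+1)·PV
  1        17.50        16.7224        16.7224          33.4448
  2        17.50        15.9794        31.9587          95.8762
  3        17.50        15.2693        45.8080         183.2321
  4        17.50        14.5909        58.3635         291.8174
  5     1,017.50       810.6591     4,053.2954      24,319.7726
  Σ                    873.2211     4,206.1481      24,924.1431
P = 873.2211; D_Mac = 4.81682 yrs; D_mod = 4.60279 yrs; C = 26.06259.
Duration effect: -4.60279 × (-0.029) = +0.133481
Convexity effect: 0.5 × 26.06259 × (-0.029)² = +0.0109593
ΔP/P ≈ +0.133481 + 0.0109593 = +0.144440 = +14.4440%.

+14.444%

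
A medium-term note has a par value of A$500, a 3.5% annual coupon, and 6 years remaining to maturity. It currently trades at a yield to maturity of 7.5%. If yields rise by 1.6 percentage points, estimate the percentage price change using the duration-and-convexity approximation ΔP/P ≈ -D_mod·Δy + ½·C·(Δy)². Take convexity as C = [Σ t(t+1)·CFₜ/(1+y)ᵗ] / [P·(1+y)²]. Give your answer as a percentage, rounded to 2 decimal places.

-7.71%

With y = 0.075:
  t   CF        PV=CF/(1+0.075)^t    t·PV        t(t+1)·PV
  1        17.50        16.2791        16.2791          32.5581
  2        17.50        15.1433        30.2866          90.8599
  3        17.50        14.0868        42.2604         169.0417
  4        17.50        13.1040        52.4160         262.0802
  5        17.50        12.1898        60.9489         365.6933
  6       517.50       335.3201     2,011.9205      14,083.4436
  Σ                    406.1231     2,214.1116      15,003.6769
P = 406.1231; D_Mac = 5.45182 yrs; D_mod = 5.07146 yrs; C = 31.96856.
Duration effect: -5.07146 × (+0.016) = -0.081143
Convexity effect: 0.5 × 31.96856 × (0.016)² = +0.0040920
ΔP/P ≈ -0.081143 + 0.0040920 = -0.077051 = -7.7051%.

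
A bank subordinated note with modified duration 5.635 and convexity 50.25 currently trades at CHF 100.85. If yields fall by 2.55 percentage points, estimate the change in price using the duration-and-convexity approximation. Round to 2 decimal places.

+CHF 16.14

Duration effect: -D_mod·Δy = -5.635 × (-0.0255) = +0.1436925
Convexity effect: ½·C·(Δy)² = 0.5 × 50.25 × (-0.0255)² = +0.01633753125
ΔP/P ≈ +0.1436925 + 0.01633753125 = +0.16003003125
ΔP ≈ 100.85 × (+0.16003003125) = +16.1390286515625.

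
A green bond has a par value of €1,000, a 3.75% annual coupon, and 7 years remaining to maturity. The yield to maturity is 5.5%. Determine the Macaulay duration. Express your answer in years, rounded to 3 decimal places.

6.240 years

Periodic yield y = 0.055. Discount each cash flow and weight by its year:
  t   CF        PV=CF/(1+0.055)^t    t·PV
  1        37.50        35.5450        35.5450
  2        37.50        33.6920        67.3839
  3        37.50        31.9355        95.8065
  4        37.50        30.2706       121.0825
  5        37.50        28.6925       143.4627
  6        37.50        27.1967       163.1803
  7     1,037.50       713.2157     4,992.5098
  Σ                    900.5481     5,618.9708
Price P = Σ PV = 900.5481.
Macaulay duration = Σ(t·PV) / P = 5,618.9708 / 900.5481 = 6.23950 years.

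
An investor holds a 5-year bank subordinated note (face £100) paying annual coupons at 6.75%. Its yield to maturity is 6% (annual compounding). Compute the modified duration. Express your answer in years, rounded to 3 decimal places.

4.167 years

Periodic yield y = 0.06. First find Macaulay duration:
  t   CF        PV=CF/(1+0.06)^t    t·PV
  1         6.75         6.3679         6.3679
  2         6.75         6.0075        12.0150
  3         6.75         5.6674        17.0023
  4         6.75         5.3466        21.3865
  5       106.75        79.7698       398.8490
  Σ                    103.1593       455.6207
P = 103.1593; Macaulay duration = 455.6207 / 103.1593 = 4.41667 years.
Modified duration = D_Mac / (1 + y) = 4.41667 / 1.06 = 4.16667 years.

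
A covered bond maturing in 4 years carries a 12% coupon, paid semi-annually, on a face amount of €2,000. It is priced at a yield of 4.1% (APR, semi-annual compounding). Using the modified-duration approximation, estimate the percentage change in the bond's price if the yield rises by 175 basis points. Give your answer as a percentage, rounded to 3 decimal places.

-5.807%

Periodic yield y = 0.0205. Modified duration first:
  t   CF        PV=CF/(1+0.0205)^t    t·PV
  1       120.00       117.5894       117.5894
  2       120.00       115.2273       230.4545
  3       120.00       112.9126       338.7377
  4       120.00       110.6443       442.5774
  5       120.00       108.4217       542.1085
  6       120.00       106.2437       637.4622
  7       120.00       104.1095       728.7662
  8     2,120.00     1,802.3195    14,418.5562
  Σ                  2,577.4680    17,456.2521
P = 2,577.4680; D_Mac = 6.77264 half-year periods = 3.38632 yrs; D_mod = 3.38632/(1+0.0205) = 3.31829 yrs.
ΔP/P ≈ -D_mod · Δy = -3.31829 × (+0.0175) = -0.058070 = -5.8070%.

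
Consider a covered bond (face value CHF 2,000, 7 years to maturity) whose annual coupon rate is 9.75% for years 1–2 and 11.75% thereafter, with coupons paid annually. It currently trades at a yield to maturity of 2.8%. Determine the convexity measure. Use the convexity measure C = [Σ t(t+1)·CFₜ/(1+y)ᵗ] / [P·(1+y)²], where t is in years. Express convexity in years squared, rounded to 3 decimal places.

39.117

With y = 0.028:
  t   CF        PV=CF/(1+0.028)^t    t·PV        t(t+1)·PV
  1       195.00       189.6887       189.6887         379.3774
  2       195.00       184.5221       369.0442       1,107.1326
  3       235.00       216.3159       648.9478       2,595.7913
  4       235.00       210.4241       841.6963       4,208.4813
  5       235.00       204.6927     1,023.4633       6,140.7801
  6       235.00       199.1174     1,194.7043       8,362.9301
  7     2,235.00     1,842.1531    12,895.0718     103,160.5745
  Σ                  3,046.9140    17,162.6164     125,955.0671
P = 3,046.9140.
Convexity = Σ t(t+1)·PV / [P·(1+y)²] = 125,955.0671 / (3,046.9140 × 1.056784) = 39.11733.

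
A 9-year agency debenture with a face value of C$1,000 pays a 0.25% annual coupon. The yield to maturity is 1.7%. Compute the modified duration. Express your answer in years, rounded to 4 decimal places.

Periodic yield y = 0.017. First find Macaulay duration:
  t   CF        PV=CF/(1+0.017)^t    t·PV
  1         2.50         2.4582         2.4582
  2         2.50         2.4171         4.8342
  3         2.50         2.3767         7.1301
  4         2.50         2.3370         9.3479
  5         2.50         2.2979        11.4896
  6         2.50         2.2595        13.5571
  7         2.50         2.2217        15.5522
  8         2.50         2.1846        17.4768
  9     1,002.50       861.3820     7,752.4382
  Σ                    879.9348     7,834.2844
P = 879.9348; Macaulay duration = 7,834.2844 / 879.9348 = 8.90326 years.
Modified duration = D_Mac / (1 + y) = 8.90326 / 1.017 = 8.75443 years.

8.7544 years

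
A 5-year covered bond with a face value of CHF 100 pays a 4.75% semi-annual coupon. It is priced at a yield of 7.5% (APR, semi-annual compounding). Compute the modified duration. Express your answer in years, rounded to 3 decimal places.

Periodic yield y = 0.0375. First find Macaulay duration:
  t   CF        PV=CF/(1+0.0375)^t    t·PV
  1        2.375         2.2892         2.2892
  2        2.375         2.2064         4.4128
  3        2.375         2.1267         6.3800
  4        2.375         2.0498         8.1992
  5        2.375         1.9757         9.8785
  6        2.375         1.9043        11.4258
  7        2.375         1.8355        12.8483
  8        2.375         1.7691        14.1530
  9        2.375         1.7052        15.3466
  10     102.375        70.8456       708.4560
  Σ                     88.7074       793.3894
P = 88.7074; Macaulay duration = 793.3894 / 88.7074 = 8.94389 half-year periods = 4.47195 years.
Modified duration = D_Mac / (1 + y) = 4.47195 / 1.0375 = 4.31031 years.

4.310 years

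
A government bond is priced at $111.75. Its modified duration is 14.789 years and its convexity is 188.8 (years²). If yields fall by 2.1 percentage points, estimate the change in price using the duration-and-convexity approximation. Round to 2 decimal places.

Duration effect: -D_mod·Δy = -14.789 × (-0.021) = +0.310569
Convexity effect: ½·C·(Δy)² = 0.5 × 188.8 × (-0.021)² = +0.0416304
ΔP/P ≈ +0.310569 + 0.0416304 = +0.3521994
ΔP ≈ 111.75 × (+0.3521994) = +39.35828295.

+$39.36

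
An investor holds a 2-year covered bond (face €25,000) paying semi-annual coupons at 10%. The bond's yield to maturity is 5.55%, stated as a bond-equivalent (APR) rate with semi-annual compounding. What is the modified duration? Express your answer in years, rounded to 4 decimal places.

1.8172 years

Periodic yield y = 0.02775. First find Macaulay duration:
  t   CF        PV=CF/(1+0.02775)^t    t·PV
  1     1,250.00     1,216.2491     1,216.2491
  2     1,250.00     1,183.4095     2,366.8189
  3     1,250.00     1,151.4566     3,454.3697
  4    26,250.00    23,527.6942    94,110.7766
  Σ                 27,078.8093   101,148.2143
P = 27,078.8093; Macaulay duration = 101,148.2143 / 27,078.8093 = 3.73533 half-year periods = 1.86766 years.
Modified duration = D_Mac / (1 + y) = 1.86766 / 1.02775 = 1.81724 years.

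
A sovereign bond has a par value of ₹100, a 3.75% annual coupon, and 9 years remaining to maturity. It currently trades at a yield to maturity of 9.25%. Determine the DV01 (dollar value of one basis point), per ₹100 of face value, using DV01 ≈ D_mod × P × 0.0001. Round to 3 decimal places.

Periodic yield y = 0.0925.
  t   CF        PV=CF/(1+0.0925)^t    t·PV
  1         3.75         3.4325         3.4325
  2         3.75         3.1419         6.2837
  3         3.75         2.8759         8.6276
  4         3.75         2.6324        10.5294
  5         3.75         2.4095        12.0474
  6         3.75         2.2055        13.2329
  7         3.75         2.0187        14.1312
  8         3.75         1.8478        14.7826
  9       103.75        46.7945       421.1508
  Σ                     67.3586       504.2181
P = 67.3586; D_Mac = 7.48557 yrs; D_mod = 6.85178 yrs.
DV01 ≈ 6.85178 × 67.3586 × 0.0001 = 0.046153.

₹0.046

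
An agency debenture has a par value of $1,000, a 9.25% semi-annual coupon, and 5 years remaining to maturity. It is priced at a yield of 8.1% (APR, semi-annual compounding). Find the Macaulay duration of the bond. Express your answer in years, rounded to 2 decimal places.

4.14 years

Periodic yield y = 0.0405. Discount each cash flow and weight by its period:
  t   CF        PV=CF/(1+0.0405)^t    t·PV
  1        46.25        44.4498        44.4498
  2        46.25        42.7196        85.4393
  3        46.25        41.0568       123.1705
  4        46.25        39.4588       157.8350
  5        46.25        37.9229       189.6144
  6        46.25        36.4468       218.6807
  7        46.25        35.0281       245.1970
  8        46.25        33.6647       269.3178
  9        46.25        32.3544       291.1893
  10    1,046.25       703.4199     7,034.1986
  Σ                  1,046.5218     8,659.0925
Price P = Σ PV = 1,046.5218.
Macaulay duration = Σ(t·PV) / P = 8,659.0925 / 1,046.5218 = 8.27416 half-year periods.
In years: 8.27416 / 2 = 4.13708 years.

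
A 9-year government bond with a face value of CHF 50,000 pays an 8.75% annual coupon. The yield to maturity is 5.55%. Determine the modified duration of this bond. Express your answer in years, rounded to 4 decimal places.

Periodic yield y = 0.0555. First find Macaulay duration:
  t   CF        PV=CF/(1+0.0555)^t    t·PV
  1     4,375.00     4,144.9550     4,144.9550
  2     4,375.00     3,927.0062     7,854.0123
  3     4,375.00     3,720.5174    11,161.5523
  4     4,375.00     3,524.8863    14,099.5450
  5     4,375.00     3,339.5417    16,697.7084
  6     4,375.00     3,163.9429    18,983.6572
  7     4,375.00     2,997.5773    20,983.0412
  8     4,375.00     2,839.9596    22,719.6765
  9    54,375.00    33,440.6824   300,966.1416
  Σ                 61,099.0687   417,610.2895
P = 61,099.0687; Macaulay duration = 417,610.2895 / 61,099.0687 = 6.83497 years.
Modified duration = D_Mac / (1 + y) = 6.83497 / 1.0555 = 6.47558 years.

6.4756 years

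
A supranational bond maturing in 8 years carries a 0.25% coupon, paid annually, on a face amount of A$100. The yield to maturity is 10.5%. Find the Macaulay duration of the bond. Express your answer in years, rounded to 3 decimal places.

7.886 years

Periodic yield y = 0.105. Discount each cash flow and weight by its year:
  t   CF        PV=CF/(1+0.105)^t    t·PV
  1         0.25         0.2262         0.2262
  2         0.25         0.2047         0.4095
  3         0.25         0.1853         0.5559
  4         0.25         0.1677         0.6707
  5         0.25         0.1517         0.7587
  6         0.25         0.1373         0.8240
  7         0.25         0.1243         0.8700
  8       100.25        45.1010       360.8080
  Σ                     46.2983       365.1230
Price P = Σ PV = 46.2983.
Macaulay duration = Σ(t·PV) / P = 365.1230 / 46.2983 = 7.88631 years.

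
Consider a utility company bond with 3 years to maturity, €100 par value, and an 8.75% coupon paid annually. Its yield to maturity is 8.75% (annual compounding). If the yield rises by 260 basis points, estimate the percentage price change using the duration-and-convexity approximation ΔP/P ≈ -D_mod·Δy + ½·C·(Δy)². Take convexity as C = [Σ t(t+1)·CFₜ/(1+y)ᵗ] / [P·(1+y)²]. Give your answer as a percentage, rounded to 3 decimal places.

-6.304%

With y = 0.0875:
  t   CF        PV=CF/(1+0.0875)^t    t·PV        t(t+1)·PV
  1         8.75         8.0460         8.0460          16.0920
  2         8.75         7.3986        14.7972          44.3916
  3       108.75        84.5554       253.6663       1,014.6651
  Σ                    100.0000       276.5094       1,075.1486
P = 100.0000; D_Mac = 2.76509 yrs; D_mod = 2.54262 yrs; C = 9.09096.
Duration effect: -2.54262 × (+0.026) = -0.066108
Convexity effect: 0.5 × 9.09096 × (0.026)² = +0.0030727
ΔP/P ≈ -0.066108 + 0.0030727 = -0.063035 = -6.3035%.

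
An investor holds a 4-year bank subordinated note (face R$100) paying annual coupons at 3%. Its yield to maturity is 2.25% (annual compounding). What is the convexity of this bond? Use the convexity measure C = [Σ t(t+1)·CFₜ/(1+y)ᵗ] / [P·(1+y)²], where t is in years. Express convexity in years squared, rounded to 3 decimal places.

18.056

With y = 0.0225:
  t   CF        PV=CF/(1+0.0225)^t    t·PV        t(t+1)·PV
  1         3.00         2.9340         2.9340           5.8680
  2         3.00         2.8694         5.7388          17.2165
  3         3.00         2.8063         8.4188          33.6754
  4       103.00        94.2289       376.9155       1,884.5773
  Σ                    102.8386       394.0071       1,941.3372
P = 102.8386.
Convexity = Σ t(t+1)·PV / [P·(1+y)²] = 1,941.3372 / (102.8386 × 1.045506) = 18.05587.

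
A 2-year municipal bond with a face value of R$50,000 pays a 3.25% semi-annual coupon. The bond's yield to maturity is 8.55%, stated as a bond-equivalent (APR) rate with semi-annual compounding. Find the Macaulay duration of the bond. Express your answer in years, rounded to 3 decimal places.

Periodic yield y = 0.04275. Discount each cash flow and weight by its period:
  t   CF        PV=CF/(1+0.04275)^t    t·PV
  1       812.50       779.1896       779.1896
  2       812.50       747.2449     1,494.4898
  3       812.50       716.6099     2,149.8296
  4    50,812.50    42,978.3530   171,913.4121
  Σ                 45,221.3974   176,336.9211
Price P = Σ PV = 45,221.3974.
Macaulay duration = Σ(t·PV) / P = 176,336.9211 / 45,221.3974 = 3.89941 half-year periods.
In years: 3.89941 / 2 = 1.94971 years.

1.950 years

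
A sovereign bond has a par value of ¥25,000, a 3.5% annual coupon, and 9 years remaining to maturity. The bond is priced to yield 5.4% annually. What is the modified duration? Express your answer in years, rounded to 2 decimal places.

Periodic yield y = 0.054. First find Macaulay duration:
  t   CF        PV=CF/(1+0.054)^t    t·PV
  1       875.00       830.1708       830.1708
  2       875.00       787.6383     1,575.2766
  3       875.00       747.2849     2,241.8548
  4       875.00       708.9990     2,835.9959
  5       875.00       672.6746     3,363.3728
  6       875.00       638.2112     3,829.2669
  7       875.00       605.5134     4,238.5940
  8       875.00       574.4909     4,595.9273
  9    25,875.00    16,118.1377   145,063.2389
  Σ                 21,683.1207   168,573.6980
P = 21,683.1207; Macaulay duration = 168,573.6980 / 21,683.1207 = 7.77442 years.
Modified duration = D_Mac / (1 + y) = 7.77442 / 1.054 = 7.37611 years.

7.38 years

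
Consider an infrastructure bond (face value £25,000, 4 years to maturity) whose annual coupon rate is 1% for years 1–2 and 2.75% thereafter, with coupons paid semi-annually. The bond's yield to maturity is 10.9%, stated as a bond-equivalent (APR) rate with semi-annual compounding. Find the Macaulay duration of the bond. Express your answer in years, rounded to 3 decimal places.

3.888 years

Periodic yield y = 0.0545. Discount each cash flow and weight by its period:
  t   CF        PV=CF/(1+0.0545)^t    t·PV
  1       125.00       118.5396       118.5396
  2       125.00       112.4131       224.8262
  3       125.00       106.6032       319.8096
  4       125.00       101.0936       404.3744
  5       343.75       263.6391     1,318.1954
  6       343.75       250.0134     1,500.0801
  7       343.75       237.0918     1,659.6429
  8    25,343.75    16,576.7048   132,613.6383
  Σ                 17,766.0985   138,159.1065
Price P = Σ PV = 17,766.0985.
Macaulay duration = Σ(t·PV) / P = 138,159.1065 / 17,766.0985 = 7.77656 half-year periods.
In years: 7.77656 / 2 = 3.88828 years.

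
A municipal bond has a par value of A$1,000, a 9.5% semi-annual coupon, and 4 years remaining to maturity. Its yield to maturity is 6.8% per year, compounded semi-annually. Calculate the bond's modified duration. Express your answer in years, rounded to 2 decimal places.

3.34 years

Periodic yield y = 0.034. First find Macaulay duration:
  t   CF        PV=CF/(1+0.034)^t    t·PV
  1        47.50        45.9381        45.9381
  2        47.50        44.4276        88.8551
  3        47.50        42.9667       128.9001
  4        47.50        41.5539       166.2155
  5        47.50        40.1875       200.9375
  6        47.50        38.8660       233.1963
  7        47.50        37.5881       263.1164
  8     1,047.50       801.6591     6,413.2727
  Σ                  1,093.1869     7,540.4317
P = 1,093.1869; Macaulay duration = 7,540.4317 / 1,093.1869 = 6.89766 half-year periods = 3.44883 years.
Modified duration = D_Mac / (1 + y) = 3.44883 / 1.034 = 3.33543 years.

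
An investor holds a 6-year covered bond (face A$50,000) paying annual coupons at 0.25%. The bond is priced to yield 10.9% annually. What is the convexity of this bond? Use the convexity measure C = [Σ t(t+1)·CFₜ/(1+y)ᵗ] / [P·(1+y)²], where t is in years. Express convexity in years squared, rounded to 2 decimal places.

33.75

With y = 0.109:
  t   CF        PV=CF/(1+0.109)^t    t·PV        t(t+1)·PV
  1       125.00       112.7142       112.7142         225.4283
  2       125.00       101.6358       203.2717         609.8151
  3       125.00        91.6464       274.9392       1,099.7567
  4       125.00        82.6388       330.5551       1,652.7753
  5       125.00        74.5165       372.5824       2,235.4941
  6    50,125.00    26,944.1885   161,665.1312   1,131,655.9186
  Σ                 27,407.3402   162,959.1937   1,137,479.1882
P = 27,407.3402.
Convexity = Σ t(t+1)·PV / [P·(1+y)²] = 1,137,479.1882 / (27,407.3402 × 1.229881) = 33.74531.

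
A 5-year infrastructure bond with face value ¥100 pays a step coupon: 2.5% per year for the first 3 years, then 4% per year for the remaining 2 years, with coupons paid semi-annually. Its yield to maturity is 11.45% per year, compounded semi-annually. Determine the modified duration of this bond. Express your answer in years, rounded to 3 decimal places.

Periodic yield y = 0.05725. First find Macaulay duration:
  t   CF        PV=CF/(1+0.05725)^t    t·PV
  1         1.25         1.1823         1.1823
  2         1.25         1.1183         2.2366
  3         1.25         1.0577         3.1732
  4         1.25         1.0005         4.0018
  5         1.25         0.9463         4.7314
  6         1.25         0.8950         5.3703
  7         2.00         1.3545         9.4817
  8         2.00         1.2812        10.2494
  9         2.00         1.2118        10.9062
  10      102.00        58.4552       584.5521
  Σ                     68.5028       635.8850
P = 68.5028; Macaulay duration = 635.8850 / 68.5028 = 9.28261 half-year periods = 4.64130 years.
Modified duration = D_Mac / (1 + y) = 4.64130 / 1.05725 = 4.38998 years.

4.390 years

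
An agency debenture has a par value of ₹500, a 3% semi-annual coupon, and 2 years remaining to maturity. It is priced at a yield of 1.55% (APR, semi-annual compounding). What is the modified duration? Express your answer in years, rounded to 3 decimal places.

1.942 years

Periodic yield y = 0.00775. First find Macaulay duration:
  t   CF        PV=CF/(1+0.00775)^t    t·PV
  1         7.50         7.4423         7.4423
  2         7.50         7.3851        14.7702
  3         7.50         7.3283        21.9849
  4       507.50       492.0677     1,968.2706
  Σ                    514.2234     2,012.4680
P = 514.2234; Macaulay duration = 2,012.4680 / 514.2234 = 3.91361 half-year periods = 1.95680 years.
Modified duration = D_Mac / (1 + y) = 1.95680 / 1.00775 = 1.94175 years.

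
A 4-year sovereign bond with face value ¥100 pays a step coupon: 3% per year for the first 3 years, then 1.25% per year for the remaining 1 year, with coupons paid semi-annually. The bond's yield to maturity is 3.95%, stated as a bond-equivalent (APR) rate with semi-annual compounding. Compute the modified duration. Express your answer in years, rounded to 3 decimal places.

3.722 years

Periodic yield y = 0.01975. First find Macaulay duration:
  t   CF        PV=CF/(1+0.01975)^t    t·PV
  1        1.500         1.4709         1.4709
  2        1.500         1.4425         2.8849
  3        1.500         1.4145         4.2436
  4        1.500         1.3871         5.5485
  5        1.500         1.3603         6.8013
  6        1.500         1.3339         8.0035
  7        0.625         0.5450         3.8152
  8      100.625        86.0511       688.4084
  Σ                     95.0053       721.1764
P = 95.0053; Macaulay duration = 721.1764 / 95.0053 = 7.59091 half-year periods = 3.79545 years.
Modified duration = D_Mac / (1 + y) = 3.79545 / 1.01975 = 3.72194 years.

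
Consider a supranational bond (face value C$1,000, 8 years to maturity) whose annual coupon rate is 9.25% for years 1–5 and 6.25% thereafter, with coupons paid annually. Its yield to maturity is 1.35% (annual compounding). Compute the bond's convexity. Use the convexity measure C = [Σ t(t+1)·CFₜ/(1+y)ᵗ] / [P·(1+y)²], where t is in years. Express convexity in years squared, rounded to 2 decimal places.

51.76

With y = 0.0135:
  t   CF        PV=CF/(1+0.0135)^t    t·PV        t(t+1)·PV
  1        92.50        91.2679        91.2679         182.5358
  2        92.50        90.0522       180.1044         540.3131
  3        92.50        88.8527       266.5580       1,066.2320
  4        92.50        87.6691       350.6765       1,753.3827
  5        92.50        86.5014       432.5068       2,595.0410
  6        62.50        57.6683       346.0101       2,422.0706
  7        62.50        56.9002       398.3014       3,186.4109
  8     1,062.50       954.4186     7,635.3492      68,718.1424
  Σ                  1,513.3304     9,700.7742      80,464.1283
P = 1,513.3304.
Convexity = Σ t(t+1)·PV / [P·(1+y)²] = 80,464.1283 / (1,513.3304 × 1.027182) = 51.76319.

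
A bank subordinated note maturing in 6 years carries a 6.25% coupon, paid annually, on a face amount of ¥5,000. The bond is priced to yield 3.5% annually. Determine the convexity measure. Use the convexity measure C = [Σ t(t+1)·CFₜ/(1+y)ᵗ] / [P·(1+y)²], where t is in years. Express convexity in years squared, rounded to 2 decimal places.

32.66

With y = 0.035:
  t   CF        PV=CF/(1+0.035)^t    t·PV        t(t+1)·PV
  1       312.50       301.9324       301.9324         603.8647
  2       312.50       291.7221       583.4442       1,750.3326
  3       312.50       281.8571       845.5713       3,382.2851
  4       312.50       272.3257     1,089.3028       5,446.5139
  5       312.50       263.1166     1,315.5831       7,893.4984
  6     5,312.50     4,321.7222    25,930.3330     181,512.3313
  Σ                  5,732.6760    30,066.1667     200,588.8261
P = 5,732.6760.
Convexity = Σ t(t+1)·PV / [P·(1+y)²] = 200,588.8261 / (5,732.6760 × 1.071225) = 32.66395.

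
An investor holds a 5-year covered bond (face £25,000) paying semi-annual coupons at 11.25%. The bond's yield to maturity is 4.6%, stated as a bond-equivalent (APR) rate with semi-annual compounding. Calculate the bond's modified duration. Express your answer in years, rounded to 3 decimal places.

4.007 years

Periodic yield y = 0.023. First find Macaulay duration:
  t   CF        PV=CF/(1+0.023)^t    t·PV
  1     1,406.25     1,374.6334     1,374.6334
  2     1,406.25     1,343.7277     2,687.4554
  3     1,406.25     1,313.5168     3,940.5504
  4     1,406.25     1,283.9851     5,135.9406
  5     1,406.25     1,255.1174     6,275.5872
  6     1,406.25     1,226.8988     7,361.3927
  7     1,406.25     1,199.3145     8,395.2018
  8     1,406.25     1,172.3505     9,378.8038
  9     1,406.25     1,145.9926    10,313.9338
  10   26,406.25    21,035.3815   210,353.8153
  Σ                 32,350.9185   265,217.3145
P = 32,350.9185; Macaulay duration = 265,217.3145 / 32,350.9185 = 8.19814 half-year periods = 4.09907 years.
Modified duration = D_Mac / (1 + y) = 4.09907 / 1.023 = 4.00691 years.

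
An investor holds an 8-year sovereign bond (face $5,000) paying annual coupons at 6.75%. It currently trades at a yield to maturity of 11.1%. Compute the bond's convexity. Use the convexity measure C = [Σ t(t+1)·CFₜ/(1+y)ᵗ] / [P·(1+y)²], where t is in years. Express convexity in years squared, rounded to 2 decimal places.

41.24

With y = 0.111:
  t   CF        PV=CF/(1+0.111)^t    t·PV        t(t+1)·PV
  1       337.50       303.7804       303.7804         607.5608
  2       337.50       273.4297       546.8594       1,640.5781
  3       337.50       246.1113       738.3340       2,953.3359
  4       337.50       221.5223       886.0894       4,430.4469
  5       337.50       199.3901       996.9503       5,981.7015
  6       337.50       179.4690     1,076.8140       7,537.6977
  7       337.50       161.5382     1,130.7677       9,046.1418
  8     5,337.50     2,299.4577    18,395.6612     165,560.9512
  Σ                  3,884.6987    24,075.2563     197,758.4139
P = 3,884.6987.
Convexity = Σ t(t+1)·PV / [P·(1+y)²] = 197,758.4139 / (3,884.6987 × 1.234321) = 41.24293.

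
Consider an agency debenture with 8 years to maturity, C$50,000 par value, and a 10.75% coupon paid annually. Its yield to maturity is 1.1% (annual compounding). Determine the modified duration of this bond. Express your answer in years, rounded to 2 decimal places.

Periodic yield y = 0.011. First find Macaulay duration:
  t   CF        PV=CF/(1+0.011)^t    t·PV
  1     5,375.00     5,316.5183     5,316.5183
  2     5,375.00     5,258.6729    10,517.3458
  3     5,375.00     5,201.4569    15,604.3706
  4     5,375.00     5,144.8634    20,579.4535
  5     5,375.00     5,088.8856    25,444.4282
  6     5,375.00     5,033.5169    30,201.1017
  7     5,375.00     4,978.7507    34,851.2548
  8    55,375.00    50,734.6297   405,877.0372
  Σ                 86,757.2944   548,391.5101
P = 86,757.2944; Macaulay duration = 548,391.5101 / 86,757.2944 = 6.32098 years.
Modified duration = D_Mac / (1 + y) = 6.32098 / 1.011 = 6.25221 years.

6.25 years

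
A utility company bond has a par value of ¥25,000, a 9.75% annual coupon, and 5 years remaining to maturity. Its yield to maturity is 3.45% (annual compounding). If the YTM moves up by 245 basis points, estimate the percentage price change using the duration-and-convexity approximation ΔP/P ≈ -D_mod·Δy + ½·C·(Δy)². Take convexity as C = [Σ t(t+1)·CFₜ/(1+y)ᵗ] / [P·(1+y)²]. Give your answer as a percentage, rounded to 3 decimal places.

-9.478%

With y = 0.0345:
  t   CF        PV=CF/(1+0.0345)^t    t·PV        t(t+1)·PV
  1     2,437.50     2,356.2107     2,356.2107       4,712.4215
  2     2,437.50     2,277.6324     4,555.2648      13,665.7945
  3     2,437.50     2,201.6746     6,605.0239      26,420.0956
  4     2,437.50     2,128.2500     8,513.0000      42,565.0002
  5    27,437.50    23,157.5208   115,787.6039     694,725.6236
  Σ                 32,121.2886   137,817.1034     782,088.9354
P = 32,121.2886; D_Mac = 4.29052 yrs; D_mod = 4.14744 yrs; C = 22.75109.
Duration effect: -4.14744 × (+0.0245) = -0.101612
Convexity effect: 0.5 × 22.75109 × (0.0245)² = +0.0068282
ΔP/P ≈ -0.101612 + 0.0068282 = -0.094784 = -9.4784%.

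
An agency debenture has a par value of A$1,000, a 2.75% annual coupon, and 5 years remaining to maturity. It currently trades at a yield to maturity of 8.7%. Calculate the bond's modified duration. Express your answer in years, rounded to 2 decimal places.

4.32 years

Periodic yield y = 0.087. First find Macaulay duration:
  t   CF        PV=CF/(1+0.087)^t    t·PV
  1        27.50        25.2990        25.2990
  2        27.50        23.2741        46.5483
  3        27.50        21.4114        64.2341
  4        27.50        19.6977        78.7906
  5     1,027.50       677.0708     3,385.3542
  Σ                    766.7530     3,600.2261
P = 766.7530; Macaulay duration = 3,600.2261 / 766.7530 = 4.69542 years.
Modified duration = D_Mac / (1 + y) = 4.69542 / 1.087 = 4.31961 years.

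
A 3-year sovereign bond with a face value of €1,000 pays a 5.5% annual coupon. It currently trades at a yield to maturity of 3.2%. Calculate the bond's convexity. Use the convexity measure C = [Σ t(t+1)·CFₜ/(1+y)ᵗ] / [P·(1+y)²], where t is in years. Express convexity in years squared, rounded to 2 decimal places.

10.52

With y = 0.032:
  t   CF        PV=CF/(1+0.032)^t    t·PV        t(t+1)·PV
  1        55.00        53.2946        53.2946         106.5891
  2        55.00        51.6420       103.2841         309.8522
  3     1,055.00       959.8721     2,879.6163      11,518.4652
  Σ                  1,064.8087     3,036.1949      11,934.9065
P = 1,064.8087.
Convexity = Σ t(t+1)·PV / [P·(1+y)²] = 11,934.9065 / (1,064.8087 × 1.065024) = 10.52417.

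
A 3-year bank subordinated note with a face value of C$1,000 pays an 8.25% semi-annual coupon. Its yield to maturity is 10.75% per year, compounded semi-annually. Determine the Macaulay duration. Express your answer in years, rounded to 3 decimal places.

Periodic yield y = 0.05375. Discount each cash flow and weight by its period:
  t   CF        PV=CF/(1+0.05375)^t    t·PV
  1        41.25        39.1459        39.1459
  2        41.25        37.1491        74.2983
  3        41.25        35.2542       105.7627
  4        41.25        33.4560       133.8239
  5        41.25        31.7494       158.7472
  6     1,041.25       760.5530     4,563.3181
  Σ                    937.3077     5,075.0960
Price P = Σ PV = 937.3077.
Macaulay duration = Σ(t·PV) / P = 5,075.0960 / 937.3077 = 5.41455 half-year periods.
In years: 5.41455 / 2 = 2.70727 years.

2.707 years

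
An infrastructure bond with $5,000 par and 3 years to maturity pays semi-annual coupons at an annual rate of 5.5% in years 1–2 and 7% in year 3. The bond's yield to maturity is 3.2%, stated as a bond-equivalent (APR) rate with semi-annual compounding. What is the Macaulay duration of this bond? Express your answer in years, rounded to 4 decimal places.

Periodic yield y = 0.016. Discount each cash flow and weight by its period:
  t   CF        PV=CF/(1+0.016)^t    t·PV
  1       137.50       135.3346       135.3346
  2       137.50       133.2034       266.4068
  3       137.50       131.1057       393.3171
  4       137.50       129.0410       516.1642
  5       175.00       161.6477       808.2385
  6     5,175.00     4,704.8752    28,229.2511
  Σ                  5,395.2077    30,348.7123
Price P = Σ PV = 5,395.2077.
Macaulay duration = Σ(t·PV) / P = 30,348.7123 / 5,395.2077 = 5.62512 half-year periods.
In years: 5.62512 / 2 = 2.81256 years.

2.8126 years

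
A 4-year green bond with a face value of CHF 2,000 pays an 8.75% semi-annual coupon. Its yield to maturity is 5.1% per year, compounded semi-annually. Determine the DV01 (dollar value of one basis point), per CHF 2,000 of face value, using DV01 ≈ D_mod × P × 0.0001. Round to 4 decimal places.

CHF 0.7711

Periodic yield y = 0.0255.
  t   CF        PV=CF/(1+0.0255)^t    t·PV
  1        87.50        85.3242        85.3242
  2        87.50        83.2026       166.4051
  3        87.50        81.1337       243.4010
  4        87.50        79.1162       316.4648
  5        87.50        77.1489       385.7445
  6        87.50        75.2305       451.3831
  7        87.50        73.3598       513.5189
  8     2,087.50     1,706.6370    13,653.0963
  Σ                  2,261.1530    15,815.3379
P = 2,261.1530; D_Mac = 6.99437 half-year periods = 3.49718 yrs; D_mod = 3.41022 yrs.
DV01 ≈ 3.41022 × 2,261.1530 × 0.0001 = 0.771104.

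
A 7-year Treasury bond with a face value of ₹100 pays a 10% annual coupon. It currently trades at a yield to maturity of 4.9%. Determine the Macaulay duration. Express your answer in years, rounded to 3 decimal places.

5.570 years

Periodic yield y = 0.049. Discount each cash flow and weight by its year:
  t   CF        PV=CF/(1+0.049)^t    t·PV
  1        10.00         9.5329         9.5329
  2        10.00         9.0876        18.1752
  3        10.00         8.6631        25.9893
  4        10.00         8.2584        33.0338
  5        10.00         7.8727        39.3634
  6        10.00         7.5049        45.0296
  7       110.00        78.6981       550.8867
  Σ                    129.6177       722.0109
Price P = Σ PV = 129.6177.
Macaulay duration = Σ(t·PV) / P = 722.0109 / 129.6177 = 5.57031 years.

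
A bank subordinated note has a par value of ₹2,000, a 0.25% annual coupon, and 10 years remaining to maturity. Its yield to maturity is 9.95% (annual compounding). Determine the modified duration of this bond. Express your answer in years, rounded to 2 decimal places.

8.91 years

Periodic yield y = 0.0995. First find Macaulay duration:
  t   CF        PV=CF/(1+0.0995)^t    t·PV
  1         5.00         4.5475         4.5475
  2         5.00         4.1360         8.2720
  3         5.00         3.7617        11.2851
  4         5.00         3.4213        13.6851
  5         5.00         3.1117        15.5584
  6         5.00         2.8301        16.9805
  7         5.00         2.5740        18.0178
  8         5.00         2.3410        18.7283
  9         5.00         2.1292        19.1626
  10    2,005.00       776.5368     7,765.3680
  Σ                    805.3892     7,891.6053
P = 805.3892; Macaulay duration = 7,891.6053 / 805.3892 = 9.79850 years.
Modified duration = D_Mac / (1 + y) = 9.79850 / 1.0995 = 8.91178 years.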